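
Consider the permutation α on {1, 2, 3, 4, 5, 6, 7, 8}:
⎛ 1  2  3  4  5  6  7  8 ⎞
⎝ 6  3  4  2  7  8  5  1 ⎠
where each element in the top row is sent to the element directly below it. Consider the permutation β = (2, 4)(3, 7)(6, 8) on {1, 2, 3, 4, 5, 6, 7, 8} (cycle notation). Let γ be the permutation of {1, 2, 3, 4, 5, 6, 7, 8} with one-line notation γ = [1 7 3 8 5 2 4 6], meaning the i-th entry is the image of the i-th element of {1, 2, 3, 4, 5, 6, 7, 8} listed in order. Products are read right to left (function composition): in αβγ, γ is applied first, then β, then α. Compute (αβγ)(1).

Apply the permutations in order: γ(1) = 1, then β(1) = 1, then α(1) = 6. So (αβγ)(1) = 6.

6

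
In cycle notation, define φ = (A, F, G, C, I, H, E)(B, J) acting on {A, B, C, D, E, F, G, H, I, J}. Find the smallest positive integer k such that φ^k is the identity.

The disjoint cycles have lengths 7, 2, 1.
The order is lcm(7, 2) = 14.

14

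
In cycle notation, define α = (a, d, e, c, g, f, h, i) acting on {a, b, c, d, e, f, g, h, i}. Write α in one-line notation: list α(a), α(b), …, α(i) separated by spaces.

Each element maps to the next entry in its cycle (wrapping to the front): a→d, b→b, c→g, d→e, e→c, f→h, g→f, h→i, i→a.
Listing these in domain order gives d b g e c h f i a.

d b g e c h f i a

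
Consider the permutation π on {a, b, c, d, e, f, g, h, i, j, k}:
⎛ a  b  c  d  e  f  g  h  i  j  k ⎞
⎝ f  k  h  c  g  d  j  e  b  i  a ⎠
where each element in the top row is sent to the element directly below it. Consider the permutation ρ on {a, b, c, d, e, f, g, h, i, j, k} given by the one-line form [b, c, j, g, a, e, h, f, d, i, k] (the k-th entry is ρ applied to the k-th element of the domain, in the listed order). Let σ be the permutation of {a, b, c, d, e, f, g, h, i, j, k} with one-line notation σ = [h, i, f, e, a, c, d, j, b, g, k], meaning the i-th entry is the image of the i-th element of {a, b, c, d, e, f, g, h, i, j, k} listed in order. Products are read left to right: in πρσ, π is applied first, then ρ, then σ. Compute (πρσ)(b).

(πρσ)(b) = σ(ρ(π(b))). π(b) = k, then ρ(k) = k, then σ(k) = k, so the result is k.

k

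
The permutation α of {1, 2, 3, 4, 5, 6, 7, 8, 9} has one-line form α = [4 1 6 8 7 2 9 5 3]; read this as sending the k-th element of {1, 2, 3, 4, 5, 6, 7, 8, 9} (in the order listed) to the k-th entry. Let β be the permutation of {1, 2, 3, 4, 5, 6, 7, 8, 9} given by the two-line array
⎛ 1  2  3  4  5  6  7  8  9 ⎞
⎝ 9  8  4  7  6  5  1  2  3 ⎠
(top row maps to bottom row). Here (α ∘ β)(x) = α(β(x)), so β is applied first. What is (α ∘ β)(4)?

9

First apply β: β(4) = 7, then α(7) = 9. Thus (α ∘ β)(4) = 9.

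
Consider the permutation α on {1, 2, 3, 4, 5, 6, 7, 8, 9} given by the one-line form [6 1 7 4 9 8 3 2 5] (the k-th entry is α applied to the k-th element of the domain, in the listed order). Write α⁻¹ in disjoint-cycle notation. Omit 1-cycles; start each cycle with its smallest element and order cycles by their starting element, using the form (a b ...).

(1 2 8 6)(3 7)(5 9)

First write α in disjoint cycles: (1 6 8 2)(3 7)(5 9).
The inverse reverses every cycle; in canonical form, α⁻¹ = (1 2 8 6)(3 7)(5 9).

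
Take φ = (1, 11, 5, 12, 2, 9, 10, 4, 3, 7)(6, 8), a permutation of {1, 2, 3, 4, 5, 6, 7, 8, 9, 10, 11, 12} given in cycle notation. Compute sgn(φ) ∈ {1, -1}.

1

The cycle lengths are 10, 2.
A cycle of length ℓ contributes ℓ−1 transpositions, so φ is a product of 9 + 1 = 10 transpositions — even.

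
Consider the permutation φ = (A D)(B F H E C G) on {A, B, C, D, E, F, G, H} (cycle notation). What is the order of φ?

The cycle type of φ is (6, 2).
The order is lcm(6, 2) = 6.

6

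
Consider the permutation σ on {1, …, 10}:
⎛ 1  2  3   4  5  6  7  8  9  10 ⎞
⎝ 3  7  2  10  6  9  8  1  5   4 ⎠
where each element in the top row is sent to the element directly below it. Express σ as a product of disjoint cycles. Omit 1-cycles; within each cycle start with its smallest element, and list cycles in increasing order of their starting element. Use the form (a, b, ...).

Iterating σ from 1 gives 1 → 3 → 2 → 7 → 8 → 1; that is the 5-cycle (1, 3, 2, 7, 8).
Repeating from the next unused element and collecting all non-trivial cycles gives (1, 3, 2, 7, 8)(4, 10)(5, 6, 9).

(1, 3, 2, 7, 8)(4, 10)(5, 6, 9)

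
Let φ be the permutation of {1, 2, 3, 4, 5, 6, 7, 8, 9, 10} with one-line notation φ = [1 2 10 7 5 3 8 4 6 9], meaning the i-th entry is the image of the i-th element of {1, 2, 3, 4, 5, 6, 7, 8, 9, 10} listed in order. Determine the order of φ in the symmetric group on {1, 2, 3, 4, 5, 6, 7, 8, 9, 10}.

Writing φ as disjoint cycles, the cycle lengths are 4, 3, 1, 1, 1.
The order of φ is the least common multiple of its cycle lengths: lcm(4, 3) = 12.

12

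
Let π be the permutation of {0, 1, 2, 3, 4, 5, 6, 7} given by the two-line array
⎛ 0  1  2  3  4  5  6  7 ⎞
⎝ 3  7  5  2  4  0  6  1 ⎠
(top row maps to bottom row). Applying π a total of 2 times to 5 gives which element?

3

Tracing 5 → 0 → … returns to 5 after 4 steps, so 5 lies in a 4-cycle (0 3 2 5).
Stepping 2 places around the cycle: 5 → 0 → 3.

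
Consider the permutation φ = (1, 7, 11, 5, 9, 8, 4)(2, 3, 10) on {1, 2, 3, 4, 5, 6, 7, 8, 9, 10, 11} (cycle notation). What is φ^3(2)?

2 lies in the 3-cycle (2, 3, 10).
Since the cycle has length 3, φ^3 acts on it the same as φ^0 (3 mod 3 = 0).
So φ^3(2) = 2.

2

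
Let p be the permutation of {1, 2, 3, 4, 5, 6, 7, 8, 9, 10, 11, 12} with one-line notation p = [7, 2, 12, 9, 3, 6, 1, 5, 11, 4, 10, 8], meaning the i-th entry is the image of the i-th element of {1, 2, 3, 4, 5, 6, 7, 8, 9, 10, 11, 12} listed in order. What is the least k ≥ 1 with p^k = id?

4

Decomposing into disjoint cycles gives cycle lengths 4, 4, 2, 1, 1.
The order is lcm(4, 4, 2) = 4.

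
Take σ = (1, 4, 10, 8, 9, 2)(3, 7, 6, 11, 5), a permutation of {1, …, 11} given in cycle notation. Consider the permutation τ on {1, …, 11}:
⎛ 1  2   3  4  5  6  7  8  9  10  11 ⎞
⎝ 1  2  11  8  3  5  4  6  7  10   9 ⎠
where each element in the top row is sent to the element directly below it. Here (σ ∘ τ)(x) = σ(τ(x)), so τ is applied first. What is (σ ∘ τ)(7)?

10

(σ ∘ τ)(7) = σ(τ(7)). τ(7) = 4, then σ(4) = 10. So (σ ∘ τ)(7) = 10.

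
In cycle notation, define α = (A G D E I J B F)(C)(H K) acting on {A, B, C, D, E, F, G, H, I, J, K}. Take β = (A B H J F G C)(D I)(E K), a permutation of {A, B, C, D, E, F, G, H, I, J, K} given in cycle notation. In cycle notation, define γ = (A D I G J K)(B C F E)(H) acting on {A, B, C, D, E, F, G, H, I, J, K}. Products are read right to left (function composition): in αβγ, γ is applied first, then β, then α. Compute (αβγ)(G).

A

Apply the permutations in order: γ(G) = J, then β(J) = F, then α(F) = A. So (αβγ)(G) = A.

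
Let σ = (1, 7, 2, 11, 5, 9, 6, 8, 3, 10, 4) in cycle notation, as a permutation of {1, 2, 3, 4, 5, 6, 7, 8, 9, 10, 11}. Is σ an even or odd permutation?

The cycle lengths are 11.
A cycle of length ℓ contributes ℓ−1 transpositions, so σ is a product of 10 transpositions — even.

even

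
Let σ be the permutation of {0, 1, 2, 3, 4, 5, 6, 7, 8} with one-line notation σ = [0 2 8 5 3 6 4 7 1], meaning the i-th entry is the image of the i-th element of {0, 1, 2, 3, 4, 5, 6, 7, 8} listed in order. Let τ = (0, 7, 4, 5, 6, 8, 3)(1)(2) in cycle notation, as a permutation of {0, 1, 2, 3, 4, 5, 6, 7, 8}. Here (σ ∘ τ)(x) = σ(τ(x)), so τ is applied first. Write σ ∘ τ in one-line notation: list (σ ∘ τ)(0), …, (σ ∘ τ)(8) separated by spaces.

Chase each element through τ then σ: 0 → 7 → 7; 1 → 1 → 2; 2 → 2 → 8; 3 → 0 → 0; 4 → 5 → 6; 5 → 6 → 4; 6 → 8 → 1; 7 → 4 → 3; 8 → 3 → 5.
So σ ∘ τ in one-line form is 7 2 8 0 6 4 1 3 5.

7 2 8 0 6 4 1 3 5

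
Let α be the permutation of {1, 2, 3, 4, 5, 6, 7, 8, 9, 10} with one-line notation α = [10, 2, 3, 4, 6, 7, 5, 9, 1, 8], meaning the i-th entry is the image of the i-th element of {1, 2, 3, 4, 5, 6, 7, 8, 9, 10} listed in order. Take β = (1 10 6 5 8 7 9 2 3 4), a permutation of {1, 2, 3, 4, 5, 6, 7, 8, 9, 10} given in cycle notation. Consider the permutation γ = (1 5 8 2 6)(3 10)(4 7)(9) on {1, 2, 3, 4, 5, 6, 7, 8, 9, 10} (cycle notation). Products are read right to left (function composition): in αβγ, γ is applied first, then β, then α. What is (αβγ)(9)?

2

Apply the permutations in order: γ(9) = 9, then β(9) = 2, then α(2) = 2. So (αβγ)(9) = 2.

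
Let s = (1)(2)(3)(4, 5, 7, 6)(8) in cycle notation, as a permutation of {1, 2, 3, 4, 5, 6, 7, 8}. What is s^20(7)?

7 lies in the 4-cycle (4, 5, 7, 6).
On a 4-cycle, s^4 is the identity, so s^20 = s^0 there (20 ≡ 0 mod 4).
So s^20(7) = 7.

7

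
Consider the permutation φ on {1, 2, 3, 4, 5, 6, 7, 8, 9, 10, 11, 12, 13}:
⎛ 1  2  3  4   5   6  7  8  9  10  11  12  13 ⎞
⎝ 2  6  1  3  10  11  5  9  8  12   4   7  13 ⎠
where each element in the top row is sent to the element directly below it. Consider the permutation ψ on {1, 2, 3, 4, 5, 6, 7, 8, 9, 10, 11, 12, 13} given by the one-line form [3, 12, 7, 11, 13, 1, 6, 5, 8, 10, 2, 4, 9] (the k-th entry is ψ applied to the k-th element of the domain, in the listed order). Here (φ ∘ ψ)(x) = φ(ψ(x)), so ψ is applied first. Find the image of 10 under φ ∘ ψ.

12

First apply ψ: ψ(10) = 10, then φ(10) = 12. Thus (φ ∘ ψ)(10) = 12.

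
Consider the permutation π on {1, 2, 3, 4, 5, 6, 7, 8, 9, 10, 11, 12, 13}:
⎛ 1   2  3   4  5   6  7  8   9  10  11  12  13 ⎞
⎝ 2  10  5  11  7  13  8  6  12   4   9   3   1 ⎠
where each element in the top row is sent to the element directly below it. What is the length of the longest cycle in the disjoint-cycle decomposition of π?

Decomposing into disjoint cycles gives (1, 2, 10, 4, 11, 9, 12, 3, 5, 7, 8, 6, 13); the longest has length 13.

13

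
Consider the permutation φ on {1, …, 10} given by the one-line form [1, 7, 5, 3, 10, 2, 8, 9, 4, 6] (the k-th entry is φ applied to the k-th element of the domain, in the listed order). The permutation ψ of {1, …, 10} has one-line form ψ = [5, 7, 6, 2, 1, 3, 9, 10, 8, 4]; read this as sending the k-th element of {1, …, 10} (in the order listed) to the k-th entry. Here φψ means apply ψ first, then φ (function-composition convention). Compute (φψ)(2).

(φψ)(2) = φ(ψ(2)). ψ(2) = 7, then φ(7) = 8. So (φψ)(2) = 8.

8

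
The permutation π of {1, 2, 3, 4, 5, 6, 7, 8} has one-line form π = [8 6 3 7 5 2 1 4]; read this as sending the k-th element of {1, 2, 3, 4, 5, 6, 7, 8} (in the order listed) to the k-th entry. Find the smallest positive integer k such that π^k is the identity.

4

Decomposing into disjoint cycles gives cycle lengths 4, 2, 1, 1.
The order is lcm(4, 2) = 4.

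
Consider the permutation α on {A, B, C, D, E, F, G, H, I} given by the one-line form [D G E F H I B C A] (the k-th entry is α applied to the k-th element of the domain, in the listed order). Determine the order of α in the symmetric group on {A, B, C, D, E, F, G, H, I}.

12

Writing α as disjoint cycles, the cycle lengths are 4, 3, 2.
The order is lcm(4, 3, 2) = 12.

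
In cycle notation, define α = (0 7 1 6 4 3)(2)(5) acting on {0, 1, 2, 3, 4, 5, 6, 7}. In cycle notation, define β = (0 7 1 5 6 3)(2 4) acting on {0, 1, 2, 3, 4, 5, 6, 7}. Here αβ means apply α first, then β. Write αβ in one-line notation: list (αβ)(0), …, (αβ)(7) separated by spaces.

1 3 4 7 0 6 2 5

(αβ)(x) = β(α(x)). Computing each image: β(α(0)) = β(7) = 1, β(α(1)) = β(6) = 3, β(α(2)) = β(2) = 4, β(α(3)) = β(0) = 7, β(α(4)) = β(3) = 0, β(α(5)) = β(5) = 6, β(α(6)) = β(4) = 2, β(α(7)) = β(1) = 5.
Hence αβ = [1 3 4 7 0 6 2 5].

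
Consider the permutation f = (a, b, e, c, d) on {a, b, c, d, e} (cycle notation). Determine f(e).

Within (a, b, e, c, d), e ↦ c.

c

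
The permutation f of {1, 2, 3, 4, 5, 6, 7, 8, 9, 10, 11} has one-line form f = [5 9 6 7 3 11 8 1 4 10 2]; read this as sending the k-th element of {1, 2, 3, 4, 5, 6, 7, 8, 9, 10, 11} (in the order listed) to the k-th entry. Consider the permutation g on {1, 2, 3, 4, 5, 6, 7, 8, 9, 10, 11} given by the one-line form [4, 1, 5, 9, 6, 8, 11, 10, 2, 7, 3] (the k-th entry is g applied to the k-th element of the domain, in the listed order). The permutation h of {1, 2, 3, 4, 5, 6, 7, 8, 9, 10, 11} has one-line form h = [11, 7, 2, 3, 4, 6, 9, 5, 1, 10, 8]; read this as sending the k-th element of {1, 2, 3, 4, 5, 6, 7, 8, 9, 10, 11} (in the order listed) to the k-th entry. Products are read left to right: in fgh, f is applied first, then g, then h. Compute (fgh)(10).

(fgh)(10) = h(g(f(10))). f(10) = 10, then g(10) = 7, then h(7) = 9, so the result is 9.

9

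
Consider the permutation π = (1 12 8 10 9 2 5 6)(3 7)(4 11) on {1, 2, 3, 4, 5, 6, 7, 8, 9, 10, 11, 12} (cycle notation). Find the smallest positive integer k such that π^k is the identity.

8

The disjoint cycles have lengths 8, 2, 2.
The order of π is the least common multiple of its cycle lengths: lcm(8, 2, 2) = 8.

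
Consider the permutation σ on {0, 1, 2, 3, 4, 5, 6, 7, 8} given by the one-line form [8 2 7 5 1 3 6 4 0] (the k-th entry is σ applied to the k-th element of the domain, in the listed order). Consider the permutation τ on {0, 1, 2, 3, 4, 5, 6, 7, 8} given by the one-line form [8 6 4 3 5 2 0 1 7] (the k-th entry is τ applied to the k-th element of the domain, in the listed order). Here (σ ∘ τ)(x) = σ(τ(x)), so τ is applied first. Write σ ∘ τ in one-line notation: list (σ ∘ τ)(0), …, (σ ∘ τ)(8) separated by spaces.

(σ ∘ τ)(x) = σ(τ(x)). Computing each image: σ(τ(0)) = σ(8) = 0, σ(τ(1)) = σ(6) = 6, σ(τ(2)) = σ(4) = 1, σ(τ(3)) = σ(3) = 5, σ(τ(4)) = σ(5) = 3, σ(τ(5)) = σ(2) = 7, σ(τ(6)) = σ(0) = 8, σ(τ(7)) = σ(1) = 2, σ(τ(8)) = σ(7) = 4.
Hence σ ∘ τ = [0 6 1 5 3 7 8 2 4].

0 6 1 5 3 7 8 2 4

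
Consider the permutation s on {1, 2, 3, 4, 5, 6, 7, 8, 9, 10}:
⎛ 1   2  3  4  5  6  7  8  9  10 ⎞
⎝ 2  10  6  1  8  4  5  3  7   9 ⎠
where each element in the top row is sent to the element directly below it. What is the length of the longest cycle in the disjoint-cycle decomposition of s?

10

Decomposing into disjoint cycles gives (1, 2, 10, 9, 7, 5, 8, 3, 6, 4); the longest has length 10.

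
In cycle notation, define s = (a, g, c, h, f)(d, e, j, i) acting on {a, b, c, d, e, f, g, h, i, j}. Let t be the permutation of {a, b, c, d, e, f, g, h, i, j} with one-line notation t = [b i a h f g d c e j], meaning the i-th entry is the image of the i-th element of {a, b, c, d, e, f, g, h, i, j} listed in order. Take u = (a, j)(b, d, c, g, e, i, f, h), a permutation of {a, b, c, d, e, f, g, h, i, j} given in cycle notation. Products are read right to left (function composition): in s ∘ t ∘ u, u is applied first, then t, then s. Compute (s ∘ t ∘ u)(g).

a

Chase g: u(g) = e; t(e) = f; s(f) = a. Hence (s ∘ t ∘ u)(g) = a.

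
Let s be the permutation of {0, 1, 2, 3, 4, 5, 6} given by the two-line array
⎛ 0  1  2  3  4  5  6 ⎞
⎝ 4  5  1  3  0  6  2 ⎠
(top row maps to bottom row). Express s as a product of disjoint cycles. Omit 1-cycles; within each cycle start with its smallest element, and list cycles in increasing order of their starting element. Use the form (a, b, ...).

Start at 0 and follow images: 0 → 4 → 0, giving the cycle (0, 4).
Repeating from the next unused element and collecting all non-trivial cycles gives (0, 4)(1, 5, 6, 2).

(0, 4)(1, 5, 6, 2)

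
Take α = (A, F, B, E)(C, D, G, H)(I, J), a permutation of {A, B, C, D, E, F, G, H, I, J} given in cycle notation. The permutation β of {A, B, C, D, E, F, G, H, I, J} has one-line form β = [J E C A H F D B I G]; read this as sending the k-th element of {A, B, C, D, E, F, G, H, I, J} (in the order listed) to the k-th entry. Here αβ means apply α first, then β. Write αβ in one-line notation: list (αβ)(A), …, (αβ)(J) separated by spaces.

F H A D J E B C G I

(αβ)(x) = β(α(x)). Computing each image: β(α(A)) = β(F) = F, β(α(B)) = β(E) = H, β(α(C)) = β(D) = A, β(α(D)) = β(G) = D, β(α(E)) = β(A) = J, β(α(F)) = β(B) = E, β(α(G)) = β(H) = B, β(α(H)) = β(C) = C, β(α(I)) = β(J) = G, β(α(J)) = β(I) = I.
Hence αβ = [F H A D J E B C G I].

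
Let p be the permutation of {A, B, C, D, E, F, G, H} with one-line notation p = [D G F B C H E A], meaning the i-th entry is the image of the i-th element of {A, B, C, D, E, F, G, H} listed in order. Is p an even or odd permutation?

In disjoint-cycle form the cycle lengths are 8.
A cycle of length ℓ contributes ℓ−1 transpositions, so p is a product of 7 transpositions — odd.

odd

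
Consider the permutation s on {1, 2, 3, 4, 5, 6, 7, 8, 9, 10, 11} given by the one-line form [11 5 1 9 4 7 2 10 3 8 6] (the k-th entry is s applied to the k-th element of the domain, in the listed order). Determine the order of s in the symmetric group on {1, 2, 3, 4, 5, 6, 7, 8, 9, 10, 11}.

The disjoint-cycle form of s has cycle lengths 9, 2.
Since disjoint cycles commute, ord(s) = lcm(9, 2) = 18.

18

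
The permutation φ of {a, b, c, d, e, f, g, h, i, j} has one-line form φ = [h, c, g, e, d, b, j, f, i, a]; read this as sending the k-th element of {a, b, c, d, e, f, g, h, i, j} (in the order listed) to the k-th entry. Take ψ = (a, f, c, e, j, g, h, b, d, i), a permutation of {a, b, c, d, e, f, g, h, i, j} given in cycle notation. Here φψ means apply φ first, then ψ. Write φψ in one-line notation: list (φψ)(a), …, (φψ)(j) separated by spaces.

(φψ)(x) = ψ(φ(x)). Computing each image: ψ(φ(a)) = ψ(h) = b, ψ(φ(b)) = ψ(c) = e, ψ(φ(c)) = ψ(g) = h, ψ(φ(d)) = ψ(e) = j, ψ(φ(e)) = ψ(d) = i, ψ(φ(f)) = ψ(b) = d, ψ(φ(g)) = ψ(j) = g, ψ(φ(h)) = ψ(f) = c, ψ(φ(i)) = ψ(i) = a, ψ(φ(j)) = ψ(a) = f.
Hence φψ = [b e h j i d g c a f].

b e h j i d g c a f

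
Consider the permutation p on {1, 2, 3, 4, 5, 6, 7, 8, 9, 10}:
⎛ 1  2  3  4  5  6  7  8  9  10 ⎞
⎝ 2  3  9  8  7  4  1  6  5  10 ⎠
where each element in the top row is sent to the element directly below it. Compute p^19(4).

8

Tracing 4 → 8 → … returns to 4 after 3 steps, so 4 lies in a 3-cycle (4 8 6).
On a 3-cycle, p^3 is the identity, so p^19 = p^1 there (19 ≡ 1 mod 3).
Stepping 1 place around the cycle: 4 → 8.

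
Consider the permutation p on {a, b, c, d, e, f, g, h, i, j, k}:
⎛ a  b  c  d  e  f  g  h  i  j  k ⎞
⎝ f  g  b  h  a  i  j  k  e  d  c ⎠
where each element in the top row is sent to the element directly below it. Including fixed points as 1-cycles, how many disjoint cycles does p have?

2

The cycle decomposition is (a, f, i, e)(b, g, j, d, h, k, c), which has 2 cycles (counting 1-cycles).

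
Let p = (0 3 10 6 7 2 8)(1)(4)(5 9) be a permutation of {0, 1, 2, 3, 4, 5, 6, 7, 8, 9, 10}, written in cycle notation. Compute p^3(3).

7

3 lies in the 7-cycle (0 3 10 6 7 2 8).
Advancing 3 steps from 3: 3 → 10 → 6 → 7.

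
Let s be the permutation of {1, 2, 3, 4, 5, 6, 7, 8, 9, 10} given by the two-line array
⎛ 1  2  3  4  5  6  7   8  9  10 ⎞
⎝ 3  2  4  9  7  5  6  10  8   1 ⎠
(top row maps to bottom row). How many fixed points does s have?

1

The fixed points (elements with s(x) = x) are {2}, so there is 1.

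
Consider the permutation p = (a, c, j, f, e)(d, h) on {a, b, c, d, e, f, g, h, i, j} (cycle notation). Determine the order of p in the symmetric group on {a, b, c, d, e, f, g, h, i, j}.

10

The disjoint cycles have lengths 5, 2, 1, 1, 1.
The order of p is the least common multiple of its cycle lengths: lcm(5, 2) = 10.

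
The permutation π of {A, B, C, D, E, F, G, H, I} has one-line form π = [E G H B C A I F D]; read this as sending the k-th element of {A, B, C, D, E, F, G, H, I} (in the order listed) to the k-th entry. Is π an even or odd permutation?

odd

In disjoint-cycle form the cycle lengths are 5, 4.
A cycle of length ℓ contributes ℓ−1 transpositions, so π is a product of 4 + 3 = 7 transpositions — odd.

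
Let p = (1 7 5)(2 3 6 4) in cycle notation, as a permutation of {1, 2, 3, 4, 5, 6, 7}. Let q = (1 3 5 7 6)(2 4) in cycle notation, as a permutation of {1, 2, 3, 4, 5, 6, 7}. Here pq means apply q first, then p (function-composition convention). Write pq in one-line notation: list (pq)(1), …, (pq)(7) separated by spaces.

6 2 1 3 5 7 4

Chase each element through q then p: 1 → 3 → 6; 2 → 4 → 2; 3 → 5 → 1; 4 → 2 → 3; 5 → 7 → 5; 6 → 1 → 7; 7 → 6 → 4.
Collecting the images, pq = [6 2 1 3 5 7 4].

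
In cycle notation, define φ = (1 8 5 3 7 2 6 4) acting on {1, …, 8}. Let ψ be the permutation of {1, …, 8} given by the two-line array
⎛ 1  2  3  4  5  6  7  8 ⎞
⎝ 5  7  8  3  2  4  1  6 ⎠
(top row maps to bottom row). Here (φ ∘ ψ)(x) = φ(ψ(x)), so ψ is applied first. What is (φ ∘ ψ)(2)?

ψ(2) = 7, then φ(7) = 2; composing gives (φ ∘ ψ)(2) = 2.

2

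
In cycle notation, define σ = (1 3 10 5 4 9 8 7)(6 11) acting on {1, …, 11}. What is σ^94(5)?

3

5 lies in the 8-cycle (1 3 10 5 4 9 8 7).
Powers repeat with period 8 on this cycle, and 94 mod 8 = 6, so σ^94(5) = σ^6(5).
Stepping 6 places around the cycle: 5 → 4 → 9 → 8 → 7 → 1 → 3.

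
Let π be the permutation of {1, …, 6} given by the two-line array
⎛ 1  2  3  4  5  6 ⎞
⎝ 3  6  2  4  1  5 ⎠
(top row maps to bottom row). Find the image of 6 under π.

5

The entry below 6 in the array is 5, so π(6) = 5.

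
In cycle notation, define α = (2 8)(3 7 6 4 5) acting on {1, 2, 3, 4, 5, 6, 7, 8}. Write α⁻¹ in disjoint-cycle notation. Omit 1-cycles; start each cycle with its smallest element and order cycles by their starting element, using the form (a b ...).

(2 8)(3 5 4 6 7)

Inverting a permutation written in cycle notation just reverses the order within every cycle.
After reversing and putting each cycle's least element first, α⁻¹ = (2 8)(3 5 4 6 7).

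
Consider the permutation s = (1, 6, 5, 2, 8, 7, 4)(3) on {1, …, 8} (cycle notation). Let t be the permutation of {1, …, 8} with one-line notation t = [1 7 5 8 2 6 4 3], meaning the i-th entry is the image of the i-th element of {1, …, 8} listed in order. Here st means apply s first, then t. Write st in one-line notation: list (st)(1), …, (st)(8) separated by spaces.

6 3 5 1 7 2 8 4

(st)(x) = t(s(x)). Computing each image: t(s(1)) = t(6) = 6, t(s(2)) = t(8) = 3, t(s(3)) = t(3) = 5, t(s(4)) = t(1) = 1, t(s(5)) = t(2) = 7, t(s(6)) = t(5) = 2, t(s(7)) = t(4) = 8, t(s(8)) = t(7) = 4.
Hence st = [6 3 5 1 7 2 8 4].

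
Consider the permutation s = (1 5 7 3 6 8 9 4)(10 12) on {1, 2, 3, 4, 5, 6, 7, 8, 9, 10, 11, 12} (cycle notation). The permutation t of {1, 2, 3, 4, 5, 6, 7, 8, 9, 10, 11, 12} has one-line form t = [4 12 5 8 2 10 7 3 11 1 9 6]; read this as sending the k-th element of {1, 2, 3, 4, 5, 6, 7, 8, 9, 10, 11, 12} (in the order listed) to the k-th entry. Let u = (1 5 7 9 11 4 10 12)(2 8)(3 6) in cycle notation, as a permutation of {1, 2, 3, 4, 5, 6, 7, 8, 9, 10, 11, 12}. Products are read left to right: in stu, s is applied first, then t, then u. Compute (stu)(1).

8

Apply the permutations in order: s(1) = 5, then t(5) = 2, then u(2) = 8. So (stu)(1) = 8.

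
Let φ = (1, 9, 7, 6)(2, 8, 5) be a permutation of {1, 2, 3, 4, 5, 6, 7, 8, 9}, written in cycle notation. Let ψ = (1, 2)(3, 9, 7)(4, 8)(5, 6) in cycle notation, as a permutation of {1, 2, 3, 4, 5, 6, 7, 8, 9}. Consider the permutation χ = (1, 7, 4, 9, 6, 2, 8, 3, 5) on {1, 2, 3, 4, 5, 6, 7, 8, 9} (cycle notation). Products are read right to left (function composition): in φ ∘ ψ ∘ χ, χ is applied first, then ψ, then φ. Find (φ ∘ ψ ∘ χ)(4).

Chase 4: χ(4) = 9; ψ(9) = 7; φ(7) = 6. Hence (φ ∘ ψ ∘ χ)(4) = 6.

6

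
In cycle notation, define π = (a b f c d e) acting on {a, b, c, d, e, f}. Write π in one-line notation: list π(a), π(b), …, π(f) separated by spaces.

b f d e a c

Each element maps to the next entry in its cycle (wrapping to the front): a→b, b→f, c→d, d→e, e→a, f→c.
Listing these in domain order gives b f d e a c.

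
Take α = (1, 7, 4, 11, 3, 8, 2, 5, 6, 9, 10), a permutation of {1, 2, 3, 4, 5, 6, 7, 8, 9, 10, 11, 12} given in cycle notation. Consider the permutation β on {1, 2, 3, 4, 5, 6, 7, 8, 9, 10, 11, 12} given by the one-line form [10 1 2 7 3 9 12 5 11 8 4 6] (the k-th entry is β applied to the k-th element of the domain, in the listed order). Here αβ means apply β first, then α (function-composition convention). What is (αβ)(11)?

First apply β: β(11) = 4, then α(4) = 11. Thus (αβ)(11) = 11.

11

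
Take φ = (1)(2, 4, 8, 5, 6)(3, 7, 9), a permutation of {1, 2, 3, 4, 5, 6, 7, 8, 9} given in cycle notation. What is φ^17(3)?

9

3 lies in the 3-cycle (3, 7, 9).
Since the cycle has length 3, φ^17 acts on it the same as φ^2 (17 mod 3 = 2).
Advancing 2 steps from 3: 3 → 7 → 9.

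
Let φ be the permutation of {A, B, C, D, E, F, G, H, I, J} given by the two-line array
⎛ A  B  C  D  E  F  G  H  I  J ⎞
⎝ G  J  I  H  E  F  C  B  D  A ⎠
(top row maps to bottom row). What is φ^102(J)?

Tracing J → A → … returns to J after 8 steps, so J lies in an 8-cycle (A G C I D H B J).
On an 8-cycle, φ^8 is the identity, so φ^102 = φ^6 there (102 ≡ 6 mod 8).
Stepping 6 places around the cycle: J → A → G → C → I → D → H.

H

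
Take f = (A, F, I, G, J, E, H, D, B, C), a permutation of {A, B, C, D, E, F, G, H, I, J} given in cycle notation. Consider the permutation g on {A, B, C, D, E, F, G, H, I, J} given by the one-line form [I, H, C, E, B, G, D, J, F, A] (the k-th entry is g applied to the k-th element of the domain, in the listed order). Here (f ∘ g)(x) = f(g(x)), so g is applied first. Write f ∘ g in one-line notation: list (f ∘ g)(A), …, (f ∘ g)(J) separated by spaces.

For each element, apply g then f: A → I → G; B → H → D; C → C → A; D → E → H; E → B → C; F → G → J; G → D → B; H → J → E; I → F → I; J → A → F.
Collecting the images, f ∘ g = [G D A H C J B E I F].

G D A H C J B E I F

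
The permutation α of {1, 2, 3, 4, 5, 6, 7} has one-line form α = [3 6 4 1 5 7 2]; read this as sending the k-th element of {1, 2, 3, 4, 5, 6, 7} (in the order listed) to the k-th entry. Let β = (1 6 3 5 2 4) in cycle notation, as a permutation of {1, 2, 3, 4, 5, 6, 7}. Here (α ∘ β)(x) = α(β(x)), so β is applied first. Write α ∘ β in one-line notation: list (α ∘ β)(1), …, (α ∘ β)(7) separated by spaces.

(α ∘ β)(x) = α(β(x)). Computing each image: α(β(1)) = α(6) = 7, α(β(2)) = α(4) = 1, α(β(3)) = α(5) = 5, α(β(4)) = α(1) = 3, α(β(5)) = α(2) = 6, α(β(6)) = α(3) = 4, α(β(7)) = α(7) = 2.
Hence α ∘ β = [7 1 5 3 6 4 2].

7 1 5 3 6 4 2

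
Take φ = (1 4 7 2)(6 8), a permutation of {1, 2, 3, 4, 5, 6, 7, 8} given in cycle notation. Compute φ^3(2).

7

2 lies in the 4-cycle (1 4 7 2).
Stepping 3 places around the cycle: 2 → 1 → 4 → 7.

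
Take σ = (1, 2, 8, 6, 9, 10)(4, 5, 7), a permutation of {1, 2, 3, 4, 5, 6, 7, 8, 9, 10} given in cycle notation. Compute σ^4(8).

1

8 lies in the 6-cycle (1, 2, 8, 6, 9, 10).
Stepping 4 places around the cycle: 8 → 6 → 9 → 10 → 1.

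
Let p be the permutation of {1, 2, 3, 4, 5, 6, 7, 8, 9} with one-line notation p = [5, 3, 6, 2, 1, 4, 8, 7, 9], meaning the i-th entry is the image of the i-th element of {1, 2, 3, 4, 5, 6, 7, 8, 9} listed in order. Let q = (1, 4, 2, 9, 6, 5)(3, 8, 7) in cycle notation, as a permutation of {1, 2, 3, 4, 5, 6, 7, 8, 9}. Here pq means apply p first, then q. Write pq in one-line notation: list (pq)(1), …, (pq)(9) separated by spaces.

1 8 5 9 4 2 7 3 6

Chase each element through p then q: 1 → 5 → 1; 2 → 3 → 8; 3 → 6 → 5; 4 → 2 → 9; 5 → 1 → 4; 6 → 4 → 2; 7 → 8 → 7; 8 → 7 → 3; 9 → 9 → 6.
Collecting the images, pq = [1 8 5 9 4 2 7 3 6].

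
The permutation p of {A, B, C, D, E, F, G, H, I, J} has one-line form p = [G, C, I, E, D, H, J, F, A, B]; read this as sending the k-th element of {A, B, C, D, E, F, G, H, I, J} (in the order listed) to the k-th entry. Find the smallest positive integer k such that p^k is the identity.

The disjoint-cycle form of p has cycle lengths 6, 2, 2.
The order of p is the least common multiple of its cycle lengths: lcm(6, 2, 2) = 6.

6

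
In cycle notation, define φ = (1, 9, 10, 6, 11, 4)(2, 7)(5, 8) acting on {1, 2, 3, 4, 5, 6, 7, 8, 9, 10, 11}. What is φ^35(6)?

6 lies in the 6-cycle (1, 9, 10, 6, 11, 4).
On a 6-cycle, φ^6 is the identity, so φ^35 = φ^5 there (35 ≡ 5 mod 6).
Advancing 5 steps from 6: 6 → 11 → 4 → 1 → 9 → 10.

10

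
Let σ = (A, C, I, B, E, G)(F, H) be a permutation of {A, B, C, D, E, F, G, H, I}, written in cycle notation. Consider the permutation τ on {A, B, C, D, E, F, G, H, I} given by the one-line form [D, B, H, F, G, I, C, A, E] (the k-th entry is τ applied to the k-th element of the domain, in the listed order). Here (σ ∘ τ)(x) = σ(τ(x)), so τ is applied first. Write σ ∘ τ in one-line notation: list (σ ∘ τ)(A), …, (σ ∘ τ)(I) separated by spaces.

D E F H A B I C G

Chase each element through τ then σ: A → D → D; B → B → E; C → H → F; D → F → H; E → G → A; F → I → B; G → C → I; H → A → C; I → E → G.
So σ ∘ τ in one-line form is D E F H A B I C G.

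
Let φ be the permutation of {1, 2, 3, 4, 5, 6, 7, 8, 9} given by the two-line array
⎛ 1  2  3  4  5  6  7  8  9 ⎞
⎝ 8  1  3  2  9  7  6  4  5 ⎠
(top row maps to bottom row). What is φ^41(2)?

1

Tracing 2 → 1 → … returns to 2 after 4 steps, so 2 lies in a 4-cycle (1 8 4 2).
Since the cycle has length 4, φ^41 acts on it the same as φ^1 (41 mod 4 = 1).
Advancing 1 step from 2: 2 → 1.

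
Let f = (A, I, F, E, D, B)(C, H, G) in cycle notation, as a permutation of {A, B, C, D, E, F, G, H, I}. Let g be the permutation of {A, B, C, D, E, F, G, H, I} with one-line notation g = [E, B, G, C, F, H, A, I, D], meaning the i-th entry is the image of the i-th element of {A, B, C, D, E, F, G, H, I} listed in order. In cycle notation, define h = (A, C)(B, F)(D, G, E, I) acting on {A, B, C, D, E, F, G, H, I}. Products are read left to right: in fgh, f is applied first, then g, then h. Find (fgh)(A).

G

Chase A: f(A) = I; g(I) = D; h(D) = G. Hence (fgh)(A) = G.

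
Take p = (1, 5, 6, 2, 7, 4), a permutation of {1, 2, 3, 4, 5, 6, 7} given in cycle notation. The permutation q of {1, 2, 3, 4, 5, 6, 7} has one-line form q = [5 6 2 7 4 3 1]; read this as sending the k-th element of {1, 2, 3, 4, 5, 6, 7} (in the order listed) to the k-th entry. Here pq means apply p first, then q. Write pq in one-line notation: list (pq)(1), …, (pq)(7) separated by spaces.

4 1 2 5 3 6 7

(pq)(x) = q(p(x)). Computing each image: q(p(1)) = q(5) = 4, q(p(2)) = q(7) = 1, q(p(3)) = q(3) = 2, q(p(4)) = q(1) = 5, q(p(5)) = q(6) = 3, q(p(6)) = q(2) = 6, q(p(7)) = q(4) = 7.
Hence pq = [4 1 2 5 3 6 7].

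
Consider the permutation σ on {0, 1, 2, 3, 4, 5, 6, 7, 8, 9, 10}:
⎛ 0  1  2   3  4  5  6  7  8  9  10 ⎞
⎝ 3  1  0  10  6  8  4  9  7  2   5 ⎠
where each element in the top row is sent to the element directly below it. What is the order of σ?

8

Decomposing into disjoint cycles gives cycle lengths 8, 2, 1.
The order is lcm(8, 2) = 8.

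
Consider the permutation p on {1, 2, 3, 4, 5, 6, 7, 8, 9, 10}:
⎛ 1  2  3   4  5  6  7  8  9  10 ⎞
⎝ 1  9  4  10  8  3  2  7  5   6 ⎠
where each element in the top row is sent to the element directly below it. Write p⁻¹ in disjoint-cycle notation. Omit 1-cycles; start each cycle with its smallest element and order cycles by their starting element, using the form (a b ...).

The cycle decomposition of p is (2 9 5 8 7)(3 4 10 6).
Reversing each cycle (and rotating so the smallest element leads) gives p⁻¹ = (2 7 8 5 9)(3 6 10 4).

(2 7 8 5 9)(3 6 10 4)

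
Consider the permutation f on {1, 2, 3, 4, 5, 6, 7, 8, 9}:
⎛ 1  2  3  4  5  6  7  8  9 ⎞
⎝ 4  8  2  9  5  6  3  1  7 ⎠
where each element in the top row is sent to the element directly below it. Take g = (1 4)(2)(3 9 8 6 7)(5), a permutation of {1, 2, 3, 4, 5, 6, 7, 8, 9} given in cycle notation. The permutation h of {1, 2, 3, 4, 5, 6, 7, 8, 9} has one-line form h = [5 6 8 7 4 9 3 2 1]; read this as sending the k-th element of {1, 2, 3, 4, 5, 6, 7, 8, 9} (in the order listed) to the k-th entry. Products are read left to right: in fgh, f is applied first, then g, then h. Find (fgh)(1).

Chase 1: f(1) = 4; g(4) = 1; h(1) = 5. Hence (fgh)(1) = 5.

5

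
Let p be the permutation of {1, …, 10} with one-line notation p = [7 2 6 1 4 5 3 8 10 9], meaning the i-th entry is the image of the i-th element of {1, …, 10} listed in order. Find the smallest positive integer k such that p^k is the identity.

6

Writing p as disjoint cycles, the cycle lengths are 6, 2, 1, 1.
The order of p is the least common multiple of its cycle lengths: lcm(6, 2) = 6.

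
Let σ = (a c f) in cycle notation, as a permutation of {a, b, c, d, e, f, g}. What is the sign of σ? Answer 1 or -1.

The cycle lengths are 3, 1, 1, 1, 1.
A cycle is odd iff its length is even; σ has 0 even-length cycles, so sgn(σ) = (−1)^0 and σ is even.

1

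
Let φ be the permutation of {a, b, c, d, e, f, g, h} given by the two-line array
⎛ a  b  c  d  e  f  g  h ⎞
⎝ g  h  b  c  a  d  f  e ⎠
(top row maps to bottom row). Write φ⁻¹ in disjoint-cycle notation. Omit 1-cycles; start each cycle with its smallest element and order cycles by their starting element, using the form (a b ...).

(a e h b c d f g)

First write φ in disjoint cycles: (a g f d c b h e).
Reversing each cycle (and rotating so the smallest element leads) gives φ⁻¹ = (a e h b c d f g).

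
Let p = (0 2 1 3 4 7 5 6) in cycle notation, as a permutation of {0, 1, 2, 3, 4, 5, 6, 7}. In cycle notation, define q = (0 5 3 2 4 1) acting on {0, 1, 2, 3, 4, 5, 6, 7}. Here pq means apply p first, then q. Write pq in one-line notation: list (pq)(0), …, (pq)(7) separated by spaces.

4 2 0 1 7 6 5 3

(pq)(x) = q(p(x)). Computing each image: q(p(0)) = q(2) = 4, q(p(1)) = q(3) = 2, q(p(2)) = q(1) = 0, q(p(3)) = q(4) = 1, q(p(4)) = q(7) = 7, q(p(5)) = q(6) = 6, q(p(6)) = q(0) = 5, q(p(7)) = q(5) = 3.
Hence pq = [4 2 0 1 7 6 5 3].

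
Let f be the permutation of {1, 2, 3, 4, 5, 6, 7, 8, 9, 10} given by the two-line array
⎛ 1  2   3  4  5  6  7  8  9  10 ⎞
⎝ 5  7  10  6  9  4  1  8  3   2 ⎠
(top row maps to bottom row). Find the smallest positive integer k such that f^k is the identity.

Writing f as disjoint cycles, the cycle lengths are 7, 2, 1.
The order is lcm(7, 2) = 14.

14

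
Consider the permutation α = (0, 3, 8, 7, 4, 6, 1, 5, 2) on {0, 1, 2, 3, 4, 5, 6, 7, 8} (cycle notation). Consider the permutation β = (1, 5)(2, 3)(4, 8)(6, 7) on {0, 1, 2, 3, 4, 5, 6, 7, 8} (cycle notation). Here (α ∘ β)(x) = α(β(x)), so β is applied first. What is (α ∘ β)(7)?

β(7) = 6, then α(6) = 1; composing gives (α ∘ β)(7) = 1.

1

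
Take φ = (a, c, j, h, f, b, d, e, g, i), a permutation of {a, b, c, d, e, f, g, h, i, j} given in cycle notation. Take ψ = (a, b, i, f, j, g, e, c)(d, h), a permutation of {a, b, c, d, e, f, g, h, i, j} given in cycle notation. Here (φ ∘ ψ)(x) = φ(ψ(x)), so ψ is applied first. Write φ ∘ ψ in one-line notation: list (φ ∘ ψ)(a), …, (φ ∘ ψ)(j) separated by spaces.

Chase each element through ψ then φ: a → b → d; b → i → a; c → a → c; d → h → f; e → c → j; f → j → h; g → e → g; h → d → e; i → f → b; j → g → i.
So φ ∘ ψ in one-line form is d a c f j h g e b i.

d a c f j h g e b i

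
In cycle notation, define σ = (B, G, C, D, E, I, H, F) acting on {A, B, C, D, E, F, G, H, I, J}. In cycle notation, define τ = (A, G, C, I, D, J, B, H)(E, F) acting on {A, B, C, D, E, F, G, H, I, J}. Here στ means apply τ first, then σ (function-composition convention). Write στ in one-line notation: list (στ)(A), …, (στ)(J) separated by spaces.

(στ)(x) = σ(τ(x)). Computing each image: σ(τ(A)) = σ(G) = C, σ(τ(B)) = σ(H) = F, σ(τ(C)) = σ(I) = H, σ(τ(D)) = σ(J) = J, σ(τ(E)) = σ(F) = B, σ(τ(F)) = σ(E) = I, σ(τ(G)) = σ(C) = D, σ(τ(H)) = σ(A) = A, σ(τ(I)) = σ(D) = E, σ(τ(J)) = σ(B) = G.
Hence στ = [C F H J B I D A E G].

C F H J B I D A E G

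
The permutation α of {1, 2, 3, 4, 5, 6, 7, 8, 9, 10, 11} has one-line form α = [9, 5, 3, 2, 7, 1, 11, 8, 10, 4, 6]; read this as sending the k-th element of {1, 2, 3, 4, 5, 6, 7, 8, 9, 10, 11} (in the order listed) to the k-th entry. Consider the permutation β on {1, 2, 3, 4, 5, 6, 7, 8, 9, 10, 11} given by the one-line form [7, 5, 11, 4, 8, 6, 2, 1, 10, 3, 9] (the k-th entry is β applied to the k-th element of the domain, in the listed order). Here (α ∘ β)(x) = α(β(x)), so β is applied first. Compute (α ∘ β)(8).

First apply β: β(8) = 1, then α(1) = 9. Thus (α ∘ β)(8) = 9.

9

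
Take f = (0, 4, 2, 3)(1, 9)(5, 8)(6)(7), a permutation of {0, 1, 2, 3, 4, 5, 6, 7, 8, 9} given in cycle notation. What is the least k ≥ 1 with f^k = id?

4

The disjoint cycles have lengths 4, 2, 2, 1, 1.
The order of f is the least common multiple of its cycle lengths: lcm(4, 2, 2) = 4.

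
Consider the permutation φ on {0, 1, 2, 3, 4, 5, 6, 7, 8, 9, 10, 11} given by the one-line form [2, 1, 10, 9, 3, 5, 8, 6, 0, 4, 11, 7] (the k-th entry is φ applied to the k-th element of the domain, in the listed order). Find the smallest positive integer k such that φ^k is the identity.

Writing φ as disjoint cycles, the cycle lengths are 7, 3, 1, 1.
The order is lcm(7, 3) = 21.

21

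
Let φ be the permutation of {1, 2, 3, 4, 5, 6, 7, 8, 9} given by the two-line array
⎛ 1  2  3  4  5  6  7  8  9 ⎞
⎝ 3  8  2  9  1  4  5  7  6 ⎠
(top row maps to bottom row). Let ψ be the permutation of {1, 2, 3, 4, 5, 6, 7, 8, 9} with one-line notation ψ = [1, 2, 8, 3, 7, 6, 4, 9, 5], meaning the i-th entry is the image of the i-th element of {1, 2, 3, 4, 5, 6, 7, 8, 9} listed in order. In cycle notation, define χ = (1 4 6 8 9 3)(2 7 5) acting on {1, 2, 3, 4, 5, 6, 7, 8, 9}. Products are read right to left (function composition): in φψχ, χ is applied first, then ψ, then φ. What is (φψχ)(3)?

Chase 3: χ(3) = 1; ψ(1) = 1; φ(1) = 3. Hence (φψχ)(3) = 3.

3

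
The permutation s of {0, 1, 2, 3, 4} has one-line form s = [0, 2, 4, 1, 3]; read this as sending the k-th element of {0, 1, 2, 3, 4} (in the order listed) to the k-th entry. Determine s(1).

2

1 is element number 2 of the domain, and entry number 2 of the one-line form is 2, so s(1) = 2.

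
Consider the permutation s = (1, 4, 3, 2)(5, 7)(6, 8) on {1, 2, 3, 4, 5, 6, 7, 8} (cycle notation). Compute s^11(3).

3 lies in the 4-cycle (1, 4, 3, 2).
Powers repeat with period 4 on this cycle, and 11 mod 4 = 3, so s^11(3) = s^3(3).
Advancing 3 steps from 3: 3 → 2 → 1 → 4.

4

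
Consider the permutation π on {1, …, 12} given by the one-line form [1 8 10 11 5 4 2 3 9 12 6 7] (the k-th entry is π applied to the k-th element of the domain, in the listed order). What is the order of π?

6

Decomposing into disjoint cycles gives cycle lengths 6, 3, 1, 1, 1.
The order of π is the least common multiple of its cycle lengths: lcm(6, 3) = 6.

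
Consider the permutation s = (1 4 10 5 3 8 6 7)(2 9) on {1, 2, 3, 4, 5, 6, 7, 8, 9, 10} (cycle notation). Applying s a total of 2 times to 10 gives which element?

10 lies in the 8-cycle (1 4 10 5 3 8 6 7).
Advancing 2 steps from 10: 10 → 5 → 3.

3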